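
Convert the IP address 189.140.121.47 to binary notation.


189 = 10111101
140 = 10001100
121 = 01111001
47 = 00101111
Binary: 10111101.10001100.01111001.00101111


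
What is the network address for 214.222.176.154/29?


IP:   11010110.11011110.10110000.10011010
Mask: 11111111.11111111.11111111.11111000
AND operation:
Net:  11010110.11011110.10110000.10011000
Network: 214.222.176.152/29


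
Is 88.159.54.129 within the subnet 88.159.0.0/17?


Subnet network: 88.159.0.0
Test IP AND mask: 88.159.0.0
Yes, 88.159.54.129 is in 88.159.0.0/17


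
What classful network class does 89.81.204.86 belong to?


First octet: 89
Binary: 01011001
0xxxxxxx -> Class A (1-126)
Class A, default mask 255.0.0.0 (/8)


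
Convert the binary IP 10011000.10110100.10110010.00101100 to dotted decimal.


10011000 = 152
10110100 = 180
10110010 = 178
00101100 = 44
IP: 152.180.178.44


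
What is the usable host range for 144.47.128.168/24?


Network: 144.47.128.0
Broadcast: 144.47.128.255
First usable = network + 1
Last usable = broadcast - 1
Range: 144.47.128.1 to 144.47.128.254


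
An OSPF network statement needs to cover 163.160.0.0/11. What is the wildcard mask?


Subnet mask: 255.224.0.0
Wildcard = 255.255.255.255 - subnet mask
255 - 255 = 0
255 - 224 = 31
255 - 0 = 255
255 - 0 = 255
Wildcard: 0.31.255.255


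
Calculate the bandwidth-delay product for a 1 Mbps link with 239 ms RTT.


BDP = bandwidth * RTT
= 1 Mbps * 239 ms
= 1 * 1e6 * 239 / 1000 bits
= 239000 bits
= 29875 bytes
= 29.1748 KB
BDP = 239000 bits (29875 bytes)


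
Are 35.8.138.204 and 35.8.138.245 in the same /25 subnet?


Mask: 255.255.255.128
35.8.138.204 AND mask = 35.8.138.128
35.8.138.245 AND mask = 35.8.138.128
Yes, same subnet (35.8.138.128)


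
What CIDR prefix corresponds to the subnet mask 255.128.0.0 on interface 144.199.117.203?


Binary: 11111111.10000000.00000000.00000000
Count leading 1s
Prefix: /9


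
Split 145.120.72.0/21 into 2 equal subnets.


New prefix = 21 + 1 = 22
Each subnet has 1024 addresses
  145.120.72.0/22
  145.120.76.0/22
Subnets: 145.120.72.0/22, 145.120.76.0/22


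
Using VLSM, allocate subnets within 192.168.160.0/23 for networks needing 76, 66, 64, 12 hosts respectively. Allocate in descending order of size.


76 hosts -> /25 (126 usable): 192.168.160.0/25
66 hosts -> /25 (126 usable): 192.168.160.128/25
64 hosts -> /25 (126 usable): 192.168.161.0/25
12 hosts -> /28 (14 usable): 192.168.161.128/28
Allocation: 192.168.160.0/25 (76 hosts, 126 usable); 192.168.160.128/25 (66 hosts, 126 usable); 192.168.161.0/25 (64 hosts, 126 usable); 192.168.161.128/28 (12 hosts, 14 usable)


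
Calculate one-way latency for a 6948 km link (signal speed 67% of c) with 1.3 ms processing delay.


Speed = 0.67 * 3e5 km/s = 201000 km/s
Propagation delay = 6948 / 201000 = 0.0346 s = 34.5672 ms
Processing delay = 1.3 ms
Total one-way latency = 35.8672 ms


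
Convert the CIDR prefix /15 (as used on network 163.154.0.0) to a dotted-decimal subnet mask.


/15 means 15 network bits, 17 host bits
Binary: 11111111111111100000000000000000
Mask: 255.254.0.0


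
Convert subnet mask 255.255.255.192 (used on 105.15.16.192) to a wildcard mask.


Subnet mask: 255.255.255.192
Wildcard = 255.255.255.255 - subnet mask
255 - 255 = 0
255 - 255 = 0
255 - 255 = 0
255 - 192 = 63
Wildcard: 0.0.0.63


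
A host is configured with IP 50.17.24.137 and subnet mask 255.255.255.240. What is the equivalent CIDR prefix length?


Binary: 11111111.11111111.11111111.11110000
Count leading 1s
Prefix: /28


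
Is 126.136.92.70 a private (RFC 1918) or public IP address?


RFC 1918 private ranges:
  10.0.0.0/8 (10.0.0.0 - 10.255.255.255)
  172.16.0.0/12 (172.16.0.0 - 172.31.255.255)
  192.168.0.0/16 (192.168.0.0 - 192.168.255.255)
Public (not in any RFC 1918 range)


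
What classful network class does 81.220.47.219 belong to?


First octet: 81
Binary: 01010001
0xxxxxxx -> Class A (1-126)
Class A, default mask 255.0.0.0 (/8)


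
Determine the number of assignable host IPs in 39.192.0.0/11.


Host bits = 32 - 11 = 21
Total addresses = 2^21 = 2097152
Usable = total - 2 (network and broadcast)
Usable hosts: 2097150


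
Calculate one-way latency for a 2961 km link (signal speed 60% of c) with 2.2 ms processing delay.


Speed = 0.6 * 3e5 km/s = 180000 km/s
Propagation delay = 2961 / 180000 = 0.0164 s = 16.45 ms
Processing delay = 2.2 ms
Total one-way latency = 18.65 ms


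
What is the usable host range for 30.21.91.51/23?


Network: 30.21.90.0
Broadcast: 30.21.91.255
First usable = network + 1
Last usable = broadcast - 1
Range: 30.21.90.1 to 30.21.91.254


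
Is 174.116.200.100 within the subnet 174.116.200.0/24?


Subnet network: 174.116.200.0
Test IP AND mask: 174.116.200.0
Yes, 174.116.200.100 is in 174.116.200.0/24


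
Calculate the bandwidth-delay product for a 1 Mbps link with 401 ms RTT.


BDP = bandwidth * RTT
= 1 Mbps * 401 ms
= 1 * 1e6 * 401 / 1000 bits
= 401000 bits
= 50125 bytes
= 48.9502 KB
BDP = 401000 bits (50125 bytes)


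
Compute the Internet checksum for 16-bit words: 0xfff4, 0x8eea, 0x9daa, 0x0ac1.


Sum all words (with carry folding):
+ 0xfff4 = 0xfff4
+ 0x8eea = 0x8edf
+ 0x9daa = 0x2c8a
+ 0x0ac1 = 0x374b
One's complement: ~0x374b
Checksum = 0xc8b4


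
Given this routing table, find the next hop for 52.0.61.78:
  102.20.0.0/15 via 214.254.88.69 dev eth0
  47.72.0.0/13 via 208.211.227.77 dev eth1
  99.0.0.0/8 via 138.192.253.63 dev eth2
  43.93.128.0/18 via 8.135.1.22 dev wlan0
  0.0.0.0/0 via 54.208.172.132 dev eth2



Longest prefix match for 52.0.61.78:
  /15 102.20.0.0: no
  /13 47.72.0.0: no
  /8 99.0.0.0: no
  /18 43.93.128.0: no
  /0 0.0.0.0: MATCH
Selected: next-hop 54.208.172.132 via eth2 (matched /0)


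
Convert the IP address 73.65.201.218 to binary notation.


73 = 01001001
65 = 01000001
201 = 11001001
218 = 11011010
Binary: 01001001.01000001.11001001.11011010


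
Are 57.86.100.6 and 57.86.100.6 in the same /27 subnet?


Mask: 255.255.255.224
57.86.100.6 AND mask = 57.86.100.0
57.86.100.6 AND mask = 57.86.100.0
Yes, same subnet (57.86.100.0)


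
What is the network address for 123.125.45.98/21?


IP:   01111011.01111101.00101101.01100010
Mask: 11111111.11111111.11111000.00000000
AND operation:
Net:  01111011.01111101.00101000.00000000
Network: 123.125.40.0/21


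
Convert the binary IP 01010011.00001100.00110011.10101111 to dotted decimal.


01010011 = 83
00001100 = 12
00110011 = 51
10101111 = 175
IP: 83.12.51.175


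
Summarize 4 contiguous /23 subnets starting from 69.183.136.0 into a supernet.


Original prefix: /23
Number of subnets: 4 = 2^2
New prefix = 23 - 2 = 21
Supernet: 69.183.136.0/21


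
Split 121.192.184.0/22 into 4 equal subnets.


New prefix = 22 + 2 = 24
Each subnet has 256 addresses
  121.192.184.0/24
  121.192.185.0/24
  121.192.186.0/24
  121.192.187.0/24
Subnets: 121.192.184.0/24, 121.192.185.0/24, 121.192.186.0/24, 121.192.187.0/24


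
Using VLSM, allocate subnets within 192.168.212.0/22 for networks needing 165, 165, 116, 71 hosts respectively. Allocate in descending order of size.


165 hosts -> /24 (254 usable): 192.168.212.0/24
165 hosts -> /24 (254 usable): 192.168.213.0/24
116 hosts -> /25 (126 usable): 192.168.214.0/25
71 hosts -> /25 (126 usable): 192.168.214.128/25
Allocation: 192.168.212.0/24 (165 hosts, 254 usable); 192.168.213.0/24 (165 hosts, 254 usable); 192.168.214.0/25 (116 hosts, 126 usable); 192.168.214.128/25 (71 hosts, 126 usable)


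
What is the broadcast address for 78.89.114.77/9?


Network: 78.0.0.0/9
Host bits = 23
Set all host bits to 1:
Broadcast: 78.127.255.255


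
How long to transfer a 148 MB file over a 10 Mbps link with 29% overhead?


Effective throughput = 10 * (1 - 29/100) = 7.1 Mbps
File size in Mb = 148 * 8 = 1184 Mb
Time = 1184 / 7.1
Time = 166.7606 seconds


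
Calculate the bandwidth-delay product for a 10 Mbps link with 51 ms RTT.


BDP = bandwidth * RTT
= 10 Mbps * 51 ms
= 10 * 1e6 * 51 / 1000 bits
= 510000 bits
= 63750 bytes
= 62.2559 KB
BDP = 510000 bits (63750 bytes)


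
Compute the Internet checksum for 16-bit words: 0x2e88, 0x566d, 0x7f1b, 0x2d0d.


Sum all words (with carry folding):
+ 0x2e88 = 0x2e88
+ 0x566d = 0x84f5
+ 0x7f1b = 0x0411
+ 0x2d0d = 0x311e
One's complement: ~0x311e
Checksum = 0xcee1


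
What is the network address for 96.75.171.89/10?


IP:   01100000.01001011.10101011.01011001
Mask: 11111111.11000000.00000000.00000000
AND operation:
Net:  01100000.01000000.00000000.00000000
Network: 96.64.0.0/10


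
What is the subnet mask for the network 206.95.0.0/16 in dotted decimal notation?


/16 means 16 network bits, 16 host bits
Binary: 11111111111111110000000000000000
Mask: 255.255.0.0


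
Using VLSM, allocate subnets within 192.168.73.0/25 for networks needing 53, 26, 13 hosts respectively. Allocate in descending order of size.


53 hosts -> /26 (62 usable): 192.168.73.0/26
26 hosts -> /27 (30 usable): 192.168.73.64/27
13 hosts -> /28 (14 usable): 192.168.73.96/28
Allocation: 192.168.73.0/26 (53 hosts, 62 usable); 192.168.73.64/27 (26 hosts, 30 usable); 192.168.73.96/28 (13 hosts, 14 usable)


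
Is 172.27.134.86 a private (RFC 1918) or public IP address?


RFC 1918 private ranges:
  10.0.0.0/8 (10.0.0.0 - 10.255.255.255)
  172.16.0.0/12 (172.16.0.0 - 172.31.255.255)
  192.168.0.0/16 (192.168.0.0 - 192.168.255.255)
Private (in 172.16.0.0/12)


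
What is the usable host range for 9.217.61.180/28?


Network: 9.217.61.176
Broadcast: 9.217.61.191
First usable = network + 1
Last usable = broadcast - 1
Range: 9.217.61.177 to 9.217.61.190


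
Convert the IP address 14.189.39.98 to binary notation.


14 = 00001110
189 = 10111101
39 = 00100111
98 = 01100010
Binary: 00001110.10111101.00100111.01100010


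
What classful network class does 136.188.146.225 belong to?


First octet: 136
Binary: 10001000
10xxxxxx -> Class B (128-191)
Class B, default mask 255.255.0.0 (/16)


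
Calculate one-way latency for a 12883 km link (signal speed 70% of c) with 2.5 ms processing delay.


Speed = 0.7 * 3e5 km/s = 210000 km/s
Propagation delay = 12883 / 210000 = 0.0613 s = 61.3476 ms
Processing delay = 2.5 ms
Total one-way latency = 63.8476 ms


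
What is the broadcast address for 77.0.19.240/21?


Network: 77.0.16.0/21
Host bits = 11
Set all host bits to 1:
Broadcast: 77.0.23.255


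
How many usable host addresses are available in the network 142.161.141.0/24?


Host bits = 32 - 24 = 8
Total addresses = 2^8 = 256
Usable = total - 2 (network and broadcast)
Usable hosts: 254


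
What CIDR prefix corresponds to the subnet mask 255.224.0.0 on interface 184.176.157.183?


Binary: 11111111.11100000.00000000.00000000
Count leading 1s
Prefix: /11


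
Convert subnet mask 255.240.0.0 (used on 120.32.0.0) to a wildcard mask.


Subnet mask: 255.240.0.0
Wildcard = 255.255.255.255 - subnet mask
255 - 255 = 0
255 - 240 = 15
255 - 0 = 255
255 - 0 = 255
Wildcard: 0.15.255.255


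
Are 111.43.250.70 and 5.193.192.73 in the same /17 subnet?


Mask: 255.255.128.0
111.43.250.70 AND mask = 111.43.128.0
5.193.192.73 AND mask = 5.193.128.0
No, different subnets (111.43.128.0 vs 5.193.128.0)


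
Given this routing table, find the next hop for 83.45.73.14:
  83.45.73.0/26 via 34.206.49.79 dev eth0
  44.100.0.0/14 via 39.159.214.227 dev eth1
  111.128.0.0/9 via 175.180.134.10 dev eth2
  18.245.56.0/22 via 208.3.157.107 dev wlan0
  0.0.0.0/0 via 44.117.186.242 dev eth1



Longest prefix match for 83.45.73.14:
  /26 83.45.73.0: MATCH
  /14 44.100.0.0: no
  /9 111.128.0.0: no
  /22 18.245.56.0: no
  /0 0.0.0.0: MATCH
Selected: next-hop 34.206.49.79 via eth0 (matched /26)


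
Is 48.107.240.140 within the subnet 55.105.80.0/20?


Subnet network: 55.105.80.0
Test IP AND mask: 48.107.240.0
No, 48.107.240.140 is not in 55.105.80.0/20


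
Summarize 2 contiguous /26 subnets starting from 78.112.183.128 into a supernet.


Original prefix: /26
Number of subnets: 2 = 2^1
New prefix = 26 - 1 = 25
Supernet: 78.112.183.128/25


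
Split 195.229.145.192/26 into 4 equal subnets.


New prefix = 26 + 2 = 28
Each subnet has 16 addresses
  195.229.145.192/28
  195.229.145.208/28
  195.229.145.224/28
  195.229.145.240/28
Subnets: 195.229.145.192/28, 195.229.145.208/28, 195.229.145.224/28, 195.229.145.240/28


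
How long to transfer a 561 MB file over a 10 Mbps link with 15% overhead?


Effective throughput = 10 * (1 - 15/100) = 8.5 Mbps
File size in Mb = 561 * 8 = 4488 Mb
Time = 4488 / 8.5
Time = 528 seconds


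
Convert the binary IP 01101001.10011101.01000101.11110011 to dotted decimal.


01101001 = 105
10011101 = 157
01000101 = 69
11110011 = 243
IP: 105.157.69.243


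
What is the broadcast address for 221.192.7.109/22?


Network: 221.192.4.0/22
Host bits = 10
Set all host bits to 1:
Broadcast: 221.192.7.255


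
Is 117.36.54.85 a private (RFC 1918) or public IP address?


RFC 1918 private ranges:
  10.0.0.0/8 (10.0.0.0 - 10.255.255.255)
  172.16.0.0/12 (172.16.0.0 - 172.31.255.255)
  192.168.0.0/16 (192.168.0.0 - 192.168.255.255)
Public (not in any RFC 1918 range)


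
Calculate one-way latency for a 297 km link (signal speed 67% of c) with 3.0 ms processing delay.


Speed = 0.67 * 3e5 km/s = 201000 km/s
Propagation delay = 297 / 201000 = 0.0015 s = 1.4776 ms
Processing delay = 3.0 ms
Total one-way latency = 4.4776 ms


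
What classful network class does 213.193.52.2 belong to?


First octet: 213
Binary: 11010101
110xxxxx -> Class C (192-223)
Class C, default mask 255.255.255.0 (/24)


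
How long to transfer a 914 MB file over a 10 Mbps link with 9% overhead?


Effective throughput = 10 * (1 - 9/100) = 9.1 Mbps
File size in Mb = 914 * 8 = 7312 Mb
Time = 7312 / 9.1
Time = 803.5165 seconds


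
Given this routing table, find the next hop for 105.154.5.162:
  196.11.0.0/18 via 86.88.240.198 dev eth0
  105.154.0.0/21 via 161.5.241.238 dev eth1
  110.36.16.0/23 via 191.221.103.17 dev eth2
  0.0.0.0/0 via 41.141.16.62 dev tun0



Longest prefix match for 105.154.5.162:
  /18 196.11.0.0: no
  /21 105.154.0.0: MATCH
  /23 110.36.16.0: no
  /0 0.0.0.0: MATCH
Selected: next-hop 161.5.241.238 via eth1 (matched /21)


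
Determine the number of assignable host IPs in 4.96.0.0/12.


Host bits = 32 - 12 = 20
Total addresses = 2^20 = 1048576
Usable = total - 2 (network and broadcast)
Usable hosts: 1048574


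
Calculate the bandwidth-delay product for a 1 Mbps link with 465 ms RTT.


BDP = bandwidth * RTT
= 1 Mbps * 465 ms
= 1 * 1e6 * 465 / 1000 bits
= 465000 bits
= 58125 bytes
= 56.7627 KB
BDP = 465000 bits (58125 bytes)


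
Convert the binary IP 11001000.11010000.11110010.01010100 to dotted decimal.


11001000 = 200
11010000 = 208
11110010 = 242
01010100 = 84
IP: 200.208.242.84


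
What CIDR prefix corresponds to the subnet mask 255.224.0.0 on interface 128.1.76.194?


Binary: 11111111.11100000.00000000.00000000
Count leading 1s
Prefix: /11


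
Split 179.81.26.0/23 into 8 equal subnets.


New prefix = 23 + 3 = 26
Each subnet has 64 addresses
  179.81.26.0/26
  179.81.26.64/26
  179.81.26.128/26
  179.81.26.192/26
  179.81.27.0/26
  179.81.27.64/26
  179.81.27.128/26
  179.81.27.192/26
Subnets: 179.81.26.0/26, 179.81.26.64/26, 179.81.26.128/26, 179.81.26.192/26, 179.81.27.0/26, 179.81.27.64/26, 179.81.27.128/26, 179.81.27.192/26


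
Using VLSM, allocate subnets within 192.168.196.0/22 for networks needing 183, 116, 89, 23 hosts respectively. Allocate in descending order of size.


183 hosts -> /24 (254 usable): 192.168.196.0/24
116 hosts -> /25 (126 usable): 192.168.197.0/25
89 hosts -> /25 (126 usable): 192.168.197.128/25
23 hosts -> /27 (30 usable): 192.168.198.0/27
Allocation: 192.168.196.0/24 (183 hosts, 254 usable); 192.168.197.0/25 (116 hosts, 126 usable); 192.168.197.128/25 (89 hosts, 126 usable); 192.168.198.0/27 (23 hosts, 30 usable)


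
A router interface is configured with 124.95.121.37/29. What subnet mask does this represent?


/29 means 29 network bits, 3 host bits
Binary: 11111111111111111111111111111000
Mask: 255.255.255.248


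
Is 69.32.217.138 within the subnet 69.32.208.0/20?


Subnet network: 69.32.208.0
Test IP AND mask: 69.32.208.0
Yes, 69.32.217.138 is in 69.32.208.0/20


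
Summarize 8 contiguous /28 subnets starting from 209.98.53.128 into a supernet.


Original prefix: /28
Number of subnets: 8 = 2^3
New prefix = 28 - 3 = 25
Supernet: 209.98.53.128/25


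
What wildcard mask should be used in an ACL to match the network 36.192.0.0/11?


Subnet mask: 255.224.0.0
Wildcard = 255.255.255.255 - subnet mask
255 - 255 = 0
255 - 224 = 31
255 - 0 = 255
255 - 0 = 255
Wildcard: 0.31.255.255


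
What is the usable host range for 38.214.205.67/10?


Network: 38.192.0.0
Broadcast: 38.255.255.255
First usable = network + 1
Last usable = broadcast - 1
Range: 38.192.0.1 to 38.255.255.254


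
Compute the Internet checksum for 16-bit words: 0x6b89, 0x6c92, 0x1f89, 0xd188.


Sum all words (with carry folding):
+ 0x6b89 = 0x6b89
+ 0x6c92 = 0xd81b
+ 0x1f89 = 0xf7a4
+ 0xd188 = 0xc92d
One's complement: ~0xc92d
Checksum = 0x36d2


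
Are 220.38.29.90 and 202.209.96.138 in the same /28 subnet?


Mask: 255.255.255.240
220.38.29.90 AND mask = 220.38.29.80
202.209.96.138 AND mask = 202.209.96.128
No, different subnets (220.38.29.80 vs 202.209.96.128)


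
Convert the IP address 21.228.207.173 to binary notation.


21 = 00010101
228 = 11100100
207 = 11001111
173 = 10101101
Binary: 00010101.11100100.11001111.10101101


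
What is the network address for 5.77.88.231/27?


IP:   00000101.01001101.01011000.11100111
Mask: 11111111.11111111.11111111.11100000
AND operation:
Net:  00000101.01001101.01011000.11100000
Network: 5.77.88.224/27


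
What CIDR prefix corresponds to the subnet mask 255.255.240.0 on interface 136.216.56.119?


Binary: 11111111.11111111.11110000.00000000
Count leading 1s
Prefix: /20


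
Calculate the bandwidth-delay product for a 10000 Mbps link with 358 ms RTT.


BDP = bandwidth * RTT
= 10000 Mbps * 358 ms
= 10000 * 1e6 * 358 / 1000 bits
= 3580000000 bits
= 447500000 bytes
= 437011.7188 KB
BDP = 3580000000 bits (447500000 bytes)


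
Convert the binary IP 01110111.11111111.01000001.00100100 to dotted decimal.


01110111 = 119
11111111 = 255
01000001 = 65
00100100 = 36
IP: 119.255.65.36


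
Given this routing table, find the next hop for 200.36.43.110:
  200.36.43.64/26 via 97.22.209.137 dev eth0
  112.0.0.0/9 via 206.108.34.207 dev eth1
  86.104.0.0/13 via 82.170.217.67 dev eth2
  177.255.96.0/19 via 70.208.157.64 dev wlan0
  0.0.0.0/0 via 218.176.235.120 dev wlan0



Longest prefix match for 200.36.43.110:
  /26 200.36.43.64: MATCH
  /9 112.0.0.0: no
  /13 86.104.0.0: no
  /19 177.255.96.0: no
  /0 0.0.0.0: MATCH
Selected: next-hop 97.22.209.137 via eth0 (matched /26)


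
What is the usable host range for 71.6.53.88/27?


Network: 71.6.53.64
Broadcast: 71.6.53.95
First usable = network + 1
Last usable = broadcast - 1
Range: 71.6.53.65 to 71.6.53.94


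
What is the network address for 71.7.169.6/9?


IP:   01000111.00000111.10101001.00000110
Mask: 11111111.10000000.00000000.00000000
AND operation:
Net:  01000111.00000000.00000000.00000000
Network: 71.0.0.0/9


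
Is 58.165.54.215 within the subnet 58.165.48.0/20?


Subnet network: 58.165.48.0
Test IP AND mask: 58.165.48.0
Yes, 58.165.54.215 is in 58.165.48.0/20


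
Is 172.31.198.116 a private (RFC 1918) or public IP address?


RFC 1918 private ranges:
  10.0.0.0/8 (10.0.0.0 - 10.255.255.255)
  172.16.0.0/12 (172.16.0.0 - 172.31.255.255)
  192.168.0.0/16 (192.168.0.0 - 192.168.255.255)
Private (in 172.16.0.0/12)


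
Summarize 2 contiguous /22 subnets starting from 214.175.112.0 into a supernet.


Original prefix: /22
Number of subnets: 2 = 2^1
New prefix = 22 - 1 = 21
Supernet: 214.175.112.0/21


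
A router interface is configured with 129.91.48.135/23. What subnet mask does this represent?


/23 means 23 network bits, 9 host bits
Binary: 11111111111111111111111000000000
Mask: 255.255.254.0


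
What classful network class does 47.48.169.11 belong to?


First octet: 47
Binary: 00101111
0xxxxxxx -> Class A (1-126)
Class A, default mask 255.0.0.0 (/8)


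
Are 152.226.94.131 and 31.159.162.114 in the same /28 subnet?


Mask: 255.255.255.240
152.226.94.131 AND mask = 152.226.94.128
31.159.162.114 AND mask = 31.159.162.112
No, different subnets (152.226.94.128 vs 31.159.162.112)


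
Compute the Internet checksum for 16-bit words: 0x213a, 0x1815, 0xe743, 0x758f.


Sum all words (with carry folding):
+ 0x213a = 0x213a
+ 0x1815 = 0x394f
+ 0xe743 = 0x2093
+ 0x758f = 0x9622
One's complement: ~0x9622
Checksum = 0x69dd


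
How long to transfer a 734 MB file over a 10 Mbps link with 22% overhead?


Effective throughput = 10 * (1 - 22/100) = 7.8 Mbps
File size in Mb = 734 * 8 = 5872 Mb
Time = 5872 / 7.8
Time = 752.8205 seconds


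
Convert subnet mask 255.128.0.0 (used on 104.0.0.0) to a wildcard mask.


Subnet mask: 255.128.0.0
Wildcard = 255.255.255.255 - subnet mask
255 - 255 = 0
255 - 128 = 127
255 - 0 = 255
255 - 0 = 255
Wildcard: 0.127.255.255


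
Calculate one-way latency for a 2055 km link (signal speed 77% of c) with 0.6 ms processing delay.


Speed = 0.77 * 3e5 km/s = 231000 km/s
Propagation delay = 2055 / 231000 = 0.0089 s = 8.8961 ms
Processing delay = 0.6 ms
Total one-way latency = 9.4961 ms


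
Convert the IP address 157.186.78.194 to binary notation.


157 = 10011101
186 = 10111010
78 = 01001110
194 = 11000010
Binary: 10011101.10111010.01001110.11000010


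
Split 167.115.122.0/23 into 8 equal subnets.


New prefix = 23 + 3 = 26
Each subnet has 64 addresses
  167.115.122.0/26
  167.115.122.64/26
  167.115.122.128/26
  167.115.122.192/26
  167.115.123.0/26
  167.115.123.64/26
  167.115.123.128/26
  167.115.123.192/26
Subnets: 167.115.122.0/26, 167.115.122.64/26, 167.115.122.128/26, 167.115.122.192/26, 167.115.123.0/26, 167.115.123.64/26, 167.115.123.128/26, 167.115.123.192/26


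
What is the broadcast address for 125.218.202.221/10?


Network: 125.192.0.0/10
Host bits = 22
Set all host bits to 1:
Broadcast: 125.255.255.255


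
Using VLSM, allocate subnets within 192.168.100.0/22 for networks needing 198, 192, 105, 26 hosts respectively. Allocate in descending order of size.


198 hosts -> /24 (254 usable): 192.168.100.0/24
192 hosts -> /24 (254 usable): 192.168.101.0/24
105 hosts -> /25 (126 usable): 192.168.102.0/25
26 hosts -> /27 (30 usable): 192.168.102.128/27
Allocation: 192.168.100.0/24 (198 hosts, 254 usable); 192.168.101.0/24 (192 hosts, 254 usable); 192.168.102.0/25 (105 hosts, 126 usable); 192.168.102.128/27 (26 hosts, 30 usable)


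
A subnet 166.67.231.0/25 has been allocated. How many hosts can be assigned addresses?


Host bits = 32 - 25 = 7
Total addresses = 2^7 = 128
Usable = total - 2 (network and broadcast)
Usable hosts: 126


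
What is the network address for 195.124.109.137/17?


IP:   11000011.01111100.01101101.10001001
Mask: 11111111.11111111.10000000.00000000
AND operation:
Net:  11000011.01111100.00000000.00000000
Network: 195.124.0.0/17


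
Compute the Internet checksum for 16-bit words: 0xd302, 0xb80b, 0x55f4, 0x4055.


Sum all words (with carry folding):
+ 0xd302 = 0xd302
+ 0xb80b = 0x8b0e
+ 0x55f4 = 0xe102
+ 0x4055 = 0x2158
One's complement: ~0x2158
Checksum = 0xdea7


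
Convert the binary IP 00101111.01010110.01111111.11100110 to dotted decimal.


00101111 = 47
01010110 = 86
01111111 = 127
11100110 = 230
IP: 47.86.127.230


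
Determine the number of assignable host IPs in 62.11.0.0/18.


Host bits = 32 - 18 = 14
Total addresses = 2^14 = 16384
Usable = total - 2 (network and broadcast)
Usable hosts: 16382


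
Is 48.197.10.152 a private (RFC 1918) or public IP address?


RFC 1918 private ranges:
  10.0.0.0/8 (10.0.0.0 - 10.255.255.255)
  172.16.0.0/12 (172.16.0.0 - 172.31.255.255)
  192.168.0.0/16 (192.168.0.0 - 192.168.255.255)
Public (not in any RFC 1918 range)


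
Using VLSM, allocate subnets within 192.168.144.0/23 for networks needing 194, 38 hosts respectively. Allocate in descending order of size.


194 hosts -> /24 (254 usable): 192.168.144.0/24
38 hosts -> /26 (62 usable): 192.168.145.0/26
Allocation: 192.168.144.0/24 (194 hosts, 254 usable); 192.168.145.0/26 (38 hosts, 62 usable)


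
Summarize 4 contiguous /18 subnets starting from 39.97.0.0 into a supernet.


Original prefix: /18
Number of subnets: 4 = 2^2
New prefix = 18 - 2 = 16
Supernet: 39.97.0.0/16


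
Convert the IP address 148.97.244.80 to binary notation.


148 = 10010100
97 = 01100001
244 = 11110100
80 = 01010000
Binary: 10010100.01100001.11110100.01010000


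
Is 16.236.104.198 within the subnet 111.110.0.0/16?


Subnet network: 111.110.0.0
Test IP AND mask: 16.236.0.0
No, 16.236.104.198 is not in 111.110.0.0/16


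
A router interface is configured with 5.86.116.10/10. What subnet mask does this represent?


/10 means 10 network bits, 22 host bits
Binary: 11111111110000000000000000000000
Mask: 255.192.0.0


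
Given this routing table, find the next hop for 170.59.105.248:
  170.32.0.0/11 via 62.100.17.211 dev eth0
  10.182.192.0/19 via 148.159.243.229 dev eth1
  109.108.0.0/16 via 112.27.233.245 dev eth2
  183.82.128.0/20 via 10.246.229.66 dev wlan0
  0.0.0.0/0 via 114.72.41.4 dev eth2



Longest prefix match for 170.59.105.248:
  /11 170.32.0.0: MATCH
  /19 10.182.192.0: no
  /16 109.108.0.0: no
  /20 183.82.128.0: no
  /0 0.0.0.0: MATCH
Selected: next-hop 62.100.17.211 via eth0 (matched /11)


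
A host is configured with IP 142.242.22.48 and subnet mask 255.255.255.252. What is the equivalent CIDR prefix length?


Binary: 11111111.11111111.11111111.11111100
Count leading 1s
Prefix: /30


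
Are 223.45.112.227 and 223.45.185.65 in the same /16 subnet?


Mask: 255.255.0.0
223.45.112.227 AND mask = 223.45.0.0
223.45.185.65 AND mask = 223.45.0.0
Yes, same subnet (223.45.0.0)


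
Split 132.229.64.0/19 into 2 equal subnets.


New prefix = 19 + 1 = 20
Each subnet has 4096 addresses
  132.229.64.0/20
  132.229.80.0/20
Subnets: 132.229.64.0/20, 132.229.80.0/20


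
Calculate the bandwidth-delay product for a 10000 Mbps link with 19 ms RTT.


BDP = bandwidth * RTT
= 10000 Mbps * 19 ms
= 10000 * 1e6 * 19 / 1000 bits
= 190000000 bits
= 23750000 bytes
= 23193.3594 KB
BDP = 190000000 bits (23750000 bytes)


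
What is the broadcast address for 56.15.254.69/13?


Network: 56.8.0.0/13
Host bits = 19
Set all host bits to 1:
Broadcast: 56.15.255.255


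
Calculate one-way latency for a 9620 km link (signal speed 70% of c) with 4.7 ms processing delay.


Speed = 0.7 * 3e5 km/s = 210000 km/s
Propagation delay = 9620 / 210000 = 0.0458 s = 45.8095 ms
Processing delay = 4.7 ms
Total one-way latency = 50.5095 ms


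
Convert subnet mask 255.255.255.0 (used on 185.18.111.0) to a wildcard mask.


Subnet mask: 255.255.255.0
Wildcard = 255.255.255.255 - subnet mask
255 - 255 = 0
255 - 255 = 0
255 - 255 = 0
255 - 0 = 255
Wildcard: 0.0.0.255


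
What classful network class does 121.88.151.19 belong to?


First octet: 121
Binary: 01111001
0xxxxxxx -> Class A (1-126)
Class A, default mask 255.0.0.0 (/8)


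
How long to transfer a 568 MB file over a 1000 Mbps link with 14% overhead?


Effective throughput = 1000 * (1 - 14/100) = 860 Mbps
File size in Mb = 568 * 8 = 4544 Mb
Time = 4544 / 860
Time = 5.2837 seconds


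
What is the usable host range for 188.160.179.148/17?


Network: 188.160.128.0
Broadcast: 188.160.255.255
First usable = network + 1
Last usable = broadcast - 1
Range: 188.160.128.1 to 188.160.255.254


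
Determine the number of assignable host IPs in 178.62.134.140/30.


Host bits = 32 - 30 = 2
Total addresses = 2^2 = 4
Usable = total - 2 (network and broadcast)
Usable hosts: 2


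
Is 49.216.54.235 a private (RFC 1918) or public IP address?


RFC 1918 private ranges:
  10.0.0.0/8 (10.0.0.0 - 10.255.255.255)
  172.16.0.0/12 (172.16.0.0 - 172.31.255.255)
  192.168.0.0/16 (192.168.0.0 - 192.168.255.255)
Public (not in any RFC 1918 range)


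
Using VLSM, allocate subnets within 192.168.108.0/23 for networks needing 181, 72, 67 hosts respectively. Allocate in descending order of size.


181 hosts -> /24 (254 usable): 192.168.108.0/24
72 hosts -> /25 (126 usable): 192.168.109.0/25
67 hosts -> /25 (126 usable): 192.168.109.128/25
Allocation: 192.168.108.0/24 (181 hosts, 254 usable); 192.168.109.0/25 (72 hosts, 126 usable); 192.168.109.128/25 (67 hosts, 126 usable)


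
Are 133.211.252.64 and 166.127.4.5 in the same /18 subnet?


Mask: 255.255.192.0
133.211.252.64 AND mask = 133.211.192.0
166.127.4.5 AND mask = 166.127.0.0
No, different subnets (133.211.192.0 vs 166.127.0.0)


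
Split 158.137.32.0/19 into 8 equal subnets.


New prefix = 19 + 3 = 22
Each subnet has 1024 addresses
  158.137.32.0/22
  158.137.36.0/22
  158.137.40.0/22
  158.137.44.0/22
  158.137.48.0/22
  158.137.52.0/22
  158.137.56.0/22
  158.137.60.0/22
Subnets: 158.137.32.0/22, 158.137.36.0/22, 158.137.40.0/22, 158.137.44.0/22, 158.137.48.0/22, 158.137.52.0/22, 158.137.56.0/22, 158.137.60.0/22


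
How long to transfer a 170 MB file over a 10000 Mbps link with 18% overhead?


Effective throughput = 10000 * (1 - 18/100) = 8200 Mbps
File size in Mb = 170 * 8 = 1360 Mb
Time = 1360 / 8200
Time = 0.1659 seconds


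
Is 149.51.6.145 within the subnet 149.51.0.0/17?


Subnet network: 149.51.0.0
Test IP AND mask: 149.51.0.0
Yes, 149.51.6.145 is in 149.51.0.0/17


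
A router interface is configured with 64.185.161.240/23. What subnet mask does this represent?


/23 means 23 network bits, 9 host bits
Binary: 11111111111111111111111000000000
Mask: 255.255.254.0


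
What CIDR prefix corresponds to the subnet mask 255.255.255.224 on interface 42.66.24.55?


Binary: 11111111.11111111.11111111.11100000
Count leading 1s
Prefix: /27


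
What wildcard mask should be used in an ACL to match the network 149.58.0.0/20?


Subnet mask: 255.255.240.0
Wildcard = 255.255.255.255 - subnet mask
255 - 255 = 0
255 - 255 = 0
255 - 240 = 15
255 - 0 = 255
Wildcard: 0.0.15.255


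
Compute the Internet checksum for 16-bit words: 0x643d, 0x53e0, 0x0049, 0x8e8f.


Sum all words (with carry folding):
+ 0x643d = 0x643d
+ 0x53e0 = 0xb81d
+ 0x0049 = 0xb866
+ 0x8e8f = 0x46f6
One's complement: ~0x46f6
Checksum = 0xb909


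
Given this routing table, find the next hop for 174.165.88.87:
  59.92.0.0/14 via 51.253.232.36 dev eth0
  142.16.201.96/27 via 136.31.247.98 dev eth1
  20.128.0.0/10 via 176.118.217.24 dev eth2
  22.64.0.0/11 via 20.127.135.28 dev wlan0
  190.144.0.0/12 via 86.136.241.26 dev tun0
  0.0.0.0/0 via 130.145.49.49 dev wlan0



Longest prefix match for 174.165.88.87:
  /14 59.92.0.0: no
  /27 142.16.201.96: no
  /10 20.128.0.0: no
  /11 22.64.0.0: no
  /12 190.144.0.0: no
  /0 0.0.0.0: MATCH
Selected: next-hop 130.145.49.49 via wlan0 (matched /0)


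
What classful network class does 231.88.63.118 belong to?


First octet: 231
Binary: 11100111
1110xxxx -> Class D (224-239)
Class D (multicast), default mask N/A


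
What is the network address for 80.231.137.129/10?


IP:   01010000.11100111.10001001.10000001
Mask: 11111111.11000000.00000000.00000000
AND operation:
Net:  01010000.11000000.00000000.00000000
Network: 80.192.0.0/10


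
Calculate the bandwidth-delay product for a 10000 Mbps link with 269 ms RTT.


BDP = bandwidth * RTT
= 10000 Mbps * 269 ms
= 10000 * 1e6 * 269 / 1000 bits
= 2690000000 bits
= 336250000 bytes
= 328369.1406 KB
BDP = 2690000000 bits (336250000 bytes)


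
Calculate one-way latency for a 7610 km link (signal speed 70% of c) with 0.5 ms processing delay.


Speed = 0.7 * 3e5 km/s = 210000 km/s
Propagation delay = 7610 / 210000 = 0.0362 s = 36.2381 ms
Processing delay = 0.5 ms
Total one-way latency = 36.7381 ms


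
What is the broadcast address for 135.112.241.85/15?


Network: 135.112.0.0/15
Host bits = 17
Set all host bits to 1:
Broadcast: 135.113.255.255


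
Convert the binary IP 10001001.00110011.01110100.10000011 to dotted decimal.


10001001 = 137
00110011 = 51
01110100 = 116
10000011 = 131
IP: 137.51.116.131


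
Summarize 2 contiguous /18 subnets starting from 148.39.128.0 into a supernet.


Original prefix: /18
Number of subnets: 2 = 2^1
New prefix = 18 - 1 = 17
Supernet: 148.39.128.0/17


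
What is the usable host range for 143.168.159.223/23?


Network: 143.168.158.0
Broadcast: 143.168.159.255
First usable = network + 1
Last usable = broadcast - 1
Range: 143.168.158.1 to 143.168.159.254


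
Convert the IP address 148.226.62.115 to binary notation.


148 = 10010100
226 = 11100010
62 = 00111110
115 = 01110011
Binary: 10010100.11100010.00111110.01110011


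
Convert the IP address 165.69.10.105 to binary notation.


165 = 10100101
69 = 01000101
10 = 00001010
105 = 01101001
Binary: 10100101.01000101.00001010.01101001


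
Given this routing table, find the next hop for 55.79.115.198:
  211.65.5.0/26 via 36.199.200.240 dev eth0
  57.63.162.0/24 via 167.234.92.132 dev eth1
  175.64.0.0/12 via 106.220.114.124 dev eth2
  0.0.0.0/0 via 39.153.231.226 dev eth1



Longest prefix match for 55.79.115.198:
  /26 211.65.5.0: no
  /24 57.63.162.0: no
  /12 175.64.0.0: no
  /0 0.0.0.0: MATCH
Selected: next-hop 39.153.231.226 via eth1 (matched /0)


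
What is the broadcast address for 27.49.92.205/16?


Network: 27.49.0.0/16
Host bits = 16
Set all host bits to 1:
Broadcast: 27.49.255.255


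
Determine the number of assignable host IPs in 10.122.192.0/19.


Host bits = 32 - 19 = 13
Total addresses = 2^13 = 8192
Usable = total - 2 (network and broadcast)
Usable hosts: 8190


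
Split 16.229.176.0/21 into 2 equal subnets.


New prefix = 21 + 1 = 22
Each subnet has 1024 addresses
  16.229.176.0/22
  16.229.180.0/22
Subnets: 16.229.176.0/22, 16.229.180.0/22


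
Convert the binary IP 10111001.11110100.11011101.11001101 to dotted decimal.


10111001 = 185
11110100 = 244
11011101 = 221
11001101 = 205
IP: 185.244.221.205


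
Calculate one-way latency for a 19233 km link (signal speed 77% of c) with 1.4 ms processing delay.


Speed = 0.77 * 3e5 km/s = 231000 km/s
Propagation delay = 19233 / 231000 = 0.0833 s = 83.2597 ms
Processing delay = 1.4 ms
Total one-way latency = 84.6597 ms


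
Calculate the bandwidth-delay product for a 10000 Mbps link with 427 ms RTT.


BDP = bandwidth * RTT
= 10000 Mbps * 427 ms
= 10000 * 1e6 * 427 / 1000 bits
= 4270000000 bits
= 533750000 bytes
= 521240.2344 KB
BDP = 4270000000 bits (533750000 bytes)


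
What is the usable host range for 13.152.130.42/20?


Network: 13.152.128.0
Broadcast: 13.152.143.255
First usable = network + 1
Last usable = broadcast - 1
Range: 13.152.128.1 to 13.152.143.254


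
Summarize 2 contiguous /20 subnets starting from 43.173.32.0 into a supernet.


Original prefix: /20
Number of subnets: 2 = 2^1
New prefix = 20 - 1 = 19
Supernet: 43.173.32.0/19


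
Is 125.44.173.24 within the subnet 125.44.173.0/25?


Subnet network: 125.44.173.0
Test IP AND mask: 125.44.173.0
Yes, 125.44.173.24 is in 125.44.173.0/25


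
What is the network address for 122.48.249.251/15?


IP:   01111010.00110000.11111001.11111011
Mask: 11111111.11111110.00000000.00000000
AND operation:
Net:  01111010.00110000.00000000.00000000
Network: 122.48.0.0/15


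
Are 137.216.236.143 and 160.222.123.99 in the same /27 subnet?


Mask: 255.255.255.224
137.216.236.143 AND mask = 137.216.236.128
160.222.123.99 AND mask = 160.222.123.96
No, different subnets (137.216.236.128 vs 160.222.123.96)


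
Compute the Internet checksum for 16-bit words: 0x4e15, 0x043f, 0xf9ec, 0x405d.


Sum all words (with carry folding):
+ 0x4e15 = 0x4e15
+ 0x043f = 0x5254
+ 0xf9ec = 0x4c41
+ 0x405d = 0x8c9e
One's complement: ~0x8c9e
Checksum = 0x7361


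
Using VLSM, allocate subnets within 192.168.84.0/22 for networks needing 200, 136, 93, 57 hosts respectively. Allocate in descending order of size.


200 hosts -> /24 (254 usable): 192.168.84.0/24
136 hosts -> /24 (254 usable): 192.168.85.0/24
93 hosts -> /25 (126 usable): 192.168.86.0/25
57 hosts -> /26 (62 usable): 192.168.86.128/26
Allocation: 192.168.84.0/24 (200 hosts, 254 usable); 192.168.85.0/24 (136 hosts, 254 usable); 192.168.86.0/25 (93 hosts, 126 usable); 192.168.86.128/26 (57 hosts, 62 usable)


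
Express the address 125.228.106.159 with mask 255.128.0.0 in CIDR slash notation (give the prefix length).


Binary: 11111111.10000000.00000000.00000000
Count leading 1s
Prefix: /9


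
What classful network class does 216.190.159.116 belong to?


First octet: 216
Binary: 11011000
110xxxxx -> Class C (192-223)
Class C, default mask 255.255.255.0 (/24)


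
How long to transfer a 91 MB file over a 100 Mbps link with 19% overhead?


Effective throughput = 100 * (1 - 19/100) = 81 Mbps
File size in Mb = 91 * 8 = 728 Mb
Time = 728 / 81
Time = 8.9877 seconds


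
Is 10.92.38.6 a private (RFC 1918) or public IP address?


RFC 1918 private ranges:
  10.0.0.0/8 (10.0.0.0 - 10.255.255.255)
  172.16.0.0/12 (172.16.0.0 - 172.31.255.255)
  192.168.0.0/16 (192.168.0.0 - 192.168.255.255)
Private (in 10.0.0.0/8)


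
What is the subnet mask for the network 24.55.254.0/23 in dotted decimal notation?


/23 means 23 network bits, 9 host bits
Binary: 11111111111111111111111000000000
Mask: 255.255.254.0


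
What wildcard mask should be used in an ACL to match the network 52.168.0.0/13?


Subnet mask: 255.248.0.0
Wildcard = 255.255.255.255 - subnet mask
255 - 255 = 0
255 - 248 = 7
255 - 0 = 255
255 - 0 = 255
Wildcard: 0.7.255.255


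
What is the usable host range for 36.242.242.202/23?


Network: 36.242.242.0
Broadcast: 36.242.243.255
First usable = network + 1
Last usable = broadcast - 1
Range: 36.242.242.1 to 36.242.243.254


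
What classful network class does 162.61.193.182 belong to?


First octet: 162
Binary: 10100010
10xxxxxx -> Class B (128-191)
Class B, default mask 255.255.0.0 (/16)


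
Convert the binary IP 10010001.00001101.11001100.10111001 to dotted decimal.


10010001 = 145
00001101 = 13
11001100 = 204
10111001 = 185
IP: 145.13.204.185


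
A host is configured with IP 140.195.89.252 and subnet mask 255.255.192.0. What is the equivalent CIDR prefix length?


Binary: 11111111.11111111.11000000.00000000
Count leading 1s
Prefix: /18


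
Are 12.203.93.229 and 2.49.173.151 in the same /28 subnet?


Mask: 255.255.255.240
12.203.93.229 AND mask = 12.203.93.224
2.49.173.151 AND mask = 2.49.173.144
No, different subnets (12.203.93.224 vs 2.49.173.144)


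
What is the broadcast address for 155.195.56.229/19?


Network: 155.195.32.0/19
Host bits = 13
Set all host bits to 1:
Broadcast: 155.195.63.255


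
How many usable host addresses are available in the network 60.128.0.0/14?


Host bits = 32 - 14 = 18
Total addresses = 2^18 = 262144
Usable = total - 2 (network and broadcast)
Usable hosts: 262142


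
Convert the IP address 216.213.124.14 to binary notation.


216 = 11011000
213 = 11010101
124 = 01111100
14 = 00001110
Binary: 11011000.11010101.01111100.00001110


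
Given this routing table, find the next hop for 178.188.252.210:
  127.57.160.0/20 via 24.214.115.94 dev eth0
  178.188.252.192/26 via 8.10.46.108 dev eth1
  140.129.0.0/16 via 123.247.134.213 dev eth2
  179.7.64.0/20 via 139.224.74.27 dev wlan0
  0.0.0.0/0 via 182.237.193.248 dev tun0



Longest prefix match for 178.188.252.210:
  /20 127.57.160.0: no
  /26 178.188.252.192: MATCH
  /16 140.129.0.0: no
  /20 179.7.64.0: no
  /0 0.0.0.0: MATCH
Selected: next-hop 8.10.46.108 via eth1 (matched /26)
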